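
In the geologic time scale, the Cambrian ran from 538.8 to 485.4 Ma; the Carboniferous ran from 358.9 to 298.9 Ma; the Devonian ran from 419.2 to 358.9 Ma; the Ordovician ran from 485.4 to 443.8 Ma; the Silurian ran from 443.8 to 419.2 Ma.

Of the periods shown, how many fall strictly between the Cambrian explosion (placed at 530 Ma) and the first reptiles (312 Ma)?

3

The older date is 530 Ma and the younger is 312 Ma.
Periods with start < 530 and end > 312 Ma: Ordovician (485.4–443.8), Silurian (443.8–419.2), Devonian (419.2–358.9).
That is 3 complete periods.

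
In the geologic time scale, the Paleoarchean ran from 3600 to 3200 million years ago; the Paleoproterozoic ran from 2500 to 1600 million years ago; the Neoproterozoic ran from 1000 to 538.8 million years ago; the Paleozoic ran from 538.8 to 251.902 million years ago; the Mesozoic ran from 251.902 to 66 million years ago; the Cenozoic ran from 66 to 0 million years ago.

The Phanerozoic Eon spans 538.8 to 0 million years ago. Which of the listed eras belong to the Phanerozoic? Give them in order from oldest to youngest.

Eras with both bounds inside 538.8–0 Ma: Paleozoic (538.8–251.902), Mesozoic (251.902–66), Cenozoic (66–0).

Paleozoic, Mesozoic, Cenozoic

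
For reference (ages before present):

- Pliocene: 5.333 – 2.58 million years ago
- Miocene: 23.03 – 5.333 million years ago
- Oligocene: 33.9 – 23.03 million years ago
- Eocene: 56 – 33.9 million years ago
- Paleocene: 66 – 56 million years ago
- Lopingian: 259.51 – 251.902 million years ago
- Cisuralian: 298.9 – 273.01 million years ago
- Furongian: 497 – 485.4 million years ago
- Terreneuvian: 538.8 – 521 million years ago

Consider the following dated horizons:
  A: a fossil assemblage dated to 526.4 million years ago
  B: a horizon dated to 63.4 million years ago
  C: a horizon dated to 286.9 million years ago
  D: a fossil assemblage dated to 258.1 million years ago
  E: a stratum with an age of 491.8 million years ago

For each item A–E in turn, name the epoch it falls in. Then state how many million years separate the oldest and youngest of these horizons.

Match each age against the start–end ranges in the excerpt: A = 526.4 Ma → Terreneuvian (538.8–521); B = 63.4 Ma → Paleocene (66–56); C = 286.9 Ma → Cisuralian (298.9–273.01); D = 258.1 Ma → Lopingian (259.51–251.902); E = 491.8 Ma → Furongian (497–485.4).
The largest age is 526.4 Ma and the smallest is 63.4 Ma; their difference is 463 Myr.

A — Terreneuvian; B — Paleocene; C — Cisuralian; D — Lopingian; E — Furongian; span 463 million years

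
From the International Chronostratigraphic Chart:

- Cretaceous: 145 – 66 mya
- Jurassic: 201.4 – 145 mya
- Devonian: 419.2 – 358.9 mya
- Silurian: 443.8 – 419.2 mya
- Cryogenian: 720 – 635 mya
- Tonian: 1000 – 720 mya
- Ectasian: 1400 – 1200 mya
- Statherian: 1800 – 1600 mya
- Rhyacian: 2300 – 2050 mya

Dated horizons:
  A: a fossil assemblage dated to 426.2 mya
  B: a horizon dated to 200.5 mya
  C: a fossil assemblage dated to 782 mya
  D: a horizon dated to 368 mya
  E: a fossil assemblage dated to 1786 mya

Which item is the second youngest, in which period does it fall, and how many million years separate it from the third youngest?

Smaller Ma means younger, so youngest first: B 200.5 < D 368 < A 426.2 < C 782 < E 1786.
Counting 2 along gives D (368 Ma); the excerpt puts that inside the Devonian, 419.2–358.9 Ma.
Next in line is A (426.2 Ma), and 426.2 − 368 = 58.2 Myr.

D, in the Devonian; 58.2 million years to A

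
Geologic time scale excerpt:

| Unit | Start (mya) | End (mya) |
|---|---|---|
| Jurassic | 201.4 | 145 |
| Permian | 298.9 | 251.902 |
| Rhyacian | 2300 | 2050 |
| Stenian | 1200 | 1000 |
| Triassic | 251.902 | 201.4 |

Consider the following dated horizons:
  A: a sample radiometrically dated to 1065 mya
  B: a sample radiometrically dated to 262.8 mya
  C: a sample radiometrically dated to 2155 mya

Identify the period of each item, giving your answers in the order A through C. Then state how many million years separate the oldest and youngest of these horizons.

Match each age against the start–end ranges in the excerpt: A = 1065 Ma → Stenian (1200–1000); B = 262.8 Ma → Permian (298.9–251.902); C = 2155 Ma → Rhyacian (2300–2050).
The largest age is 2155 Ma and the smallest is 262.8 Ma; their difference is 1892.2 Myr.

A — Stenian; B — Permian; C — Rhyacian; span 1892.2 million years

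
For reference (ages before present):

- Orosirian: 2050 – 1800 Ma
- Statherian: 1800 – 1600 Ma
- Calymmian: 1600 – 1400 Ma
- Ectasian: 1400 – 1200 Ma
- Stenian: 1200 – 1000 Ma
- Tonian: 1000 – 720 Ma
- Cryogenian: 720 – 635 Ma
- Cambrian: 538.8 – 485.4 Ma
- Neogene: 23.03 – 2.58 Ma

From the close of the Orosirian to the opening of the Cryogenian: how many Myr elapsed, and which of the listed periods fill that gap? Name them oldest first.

1080 million years; Statherian, Calymmian, Ectasian, Stenian, Tonian

The Orosirian closes at 1800 Ma and the Cryogenian opens at 720 Ma, so the interval is 1800 − 720 = 1080 Myr.
A period fits inside if it starts at or after 1800 Ma and ends at or before 720 Ma; oldest first that gives Statherian, Calymmian, Ectasian, Stenian, Tonian.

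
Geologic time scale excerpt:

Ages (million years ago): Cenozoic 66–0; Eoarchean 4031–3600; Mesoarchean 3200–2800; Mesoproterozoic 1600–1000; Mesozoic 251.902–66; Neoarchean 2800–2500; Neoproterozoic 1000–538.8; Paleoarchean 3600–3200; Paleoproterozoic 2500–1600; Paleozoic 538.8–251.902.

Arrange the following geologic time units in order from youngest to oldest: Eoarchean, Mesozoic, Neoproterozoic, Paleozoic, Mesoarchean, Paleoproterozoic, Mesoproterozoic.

Read off each span (Ma): Eoarchean 4031–3600; Mesozoic 251.902–66; Neoproterozoic 1000–538.8; Paleozoic 538.8–251.902; Mesoarchean 3200–2800; Paleoproterozoic 2500–1600; Mesoproterozoic 1600–1000.
Larger Ma is older, so oldest→youngest is Eoarchean, Mesoarchean, Paleoproterozoic, Mesoproterozoic, Neoproterozoic, Paleozoic, Mesozoic; reverse it for youngest→oldest.

Mesozoic → Paleozoic → Neoproterozoic → Mesoproterozoic → Paleoproterozoic → Mesoarchean → Eoarchean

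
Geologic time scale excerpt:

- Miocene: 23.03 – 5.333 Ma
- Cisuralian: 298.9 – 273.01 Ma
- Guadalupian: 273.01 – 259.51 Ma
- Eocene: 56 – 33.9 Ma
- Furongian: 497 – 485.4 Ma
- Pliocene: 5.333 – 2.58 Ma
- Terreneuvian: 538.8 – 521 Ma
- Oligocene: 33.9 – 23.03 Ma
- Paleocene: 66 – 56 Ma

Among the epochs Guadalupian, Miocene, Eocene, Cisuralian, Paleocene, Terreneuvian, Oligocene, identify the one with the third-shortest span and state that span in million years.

Durations: Guadalupian 13.5; Miocene 17.697; Eocene 22.1; Cisuralian 25.89; Paleocene 10; Terreneuvian 17.8; Oligocene 10.87 Myr.
Sorted shortest-first: Paleocene (10), Oligocene (10.87), Guadalupian (13.5), Miocene (17.697), Terreneuvian (17.8), Eocene (22.1), Cisuralian (25.89).
The third shortest is Guadalupian at 13.5 Myr.

Guadalupian, 13.5 million years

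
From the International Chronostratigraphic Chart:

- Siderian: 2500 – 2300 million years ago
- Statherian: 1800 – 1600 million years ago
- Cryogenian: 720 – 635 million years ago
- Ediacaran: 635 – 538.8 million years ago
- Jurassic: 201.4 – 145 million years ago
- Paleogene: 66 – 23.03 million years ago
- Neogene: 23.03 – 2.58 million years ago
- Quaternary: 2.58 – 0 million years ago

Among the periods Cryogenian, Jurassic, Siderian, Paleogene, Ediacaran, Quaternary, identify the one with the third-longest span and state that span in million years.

Cryogenian, 85 million years

Durations: Cryogenian 85; Jurassic 56.4; Siderian 200; Paleogene 42.97; Ediacaran 96.2; Quaternary 2.58 Myr.
Sorted longest-first: Siderian (200), Ediacaran (96.2), Cryogenian (85), Jurassic (56.4), Paleogene (42.97), Quaternary (2.58).
The third longest is Cryogenian at 85 Myr.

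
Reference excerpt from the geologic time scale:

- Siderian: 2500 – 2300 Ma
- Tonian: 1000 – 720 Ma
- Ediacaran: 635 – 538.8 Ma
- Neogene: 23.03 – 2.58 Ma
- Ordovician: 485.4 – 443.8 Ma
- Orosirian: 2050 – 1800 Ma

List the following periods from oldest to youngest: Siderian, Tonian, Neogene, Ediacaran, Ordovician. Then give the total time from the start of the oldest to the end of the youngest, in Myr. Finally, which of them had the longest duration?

Start ages (Ma): Siderian 2500, Tonian 1000, Ediacaran 635, Ordovician 485.4, Neogene 23.03.
Ordered oldest to youngest: Siderian, Tonian, Ediacaran, Ordovician, Neogene.
Span = 2500 − 2.58 = 2497.42 Myr.
Durations: Tonian 280, Ediacaran 96.2, Neogene 20.45, Ordovician 41.6, Siderian 200 → longest is Tonian (280 Myr).

Siderian → Tonian → Ediacaran → Ordovician → Neogene; total span 2497.42 Myr; longest is Tonian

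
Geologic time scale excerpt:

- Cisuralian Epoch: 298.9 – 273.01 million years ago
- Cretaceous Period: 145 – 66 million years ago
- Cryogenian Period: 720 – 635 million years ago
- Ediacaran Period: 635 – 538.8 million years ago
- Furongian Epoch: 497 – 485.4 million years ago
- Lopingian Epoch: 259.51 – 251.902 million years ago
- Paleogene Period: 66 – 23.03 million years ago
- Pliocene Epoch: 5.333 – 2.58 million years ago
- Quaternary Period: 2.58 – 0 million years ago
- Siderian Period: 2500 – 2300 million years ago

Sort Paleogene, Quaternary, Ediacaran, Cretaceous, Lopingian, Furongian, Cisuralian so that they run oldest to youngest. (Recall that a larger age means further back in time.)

Ediacaran → Furongian → Cisuralian → Lopingian → Cretaceous → Paleogene → Quaternary

Sorting by start age (descending Ma, since larger Ma = older): Ediacaran start 635, Furongian start 497, Cisuralian start 298.9, Lopingian start 259.51, Cretaceous start 145, Paleogene start 66, Quaternary start 2.58.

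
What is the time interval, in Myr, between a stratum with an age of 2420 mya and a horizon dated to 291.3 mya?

2420 − 291.3 = 2128.7 million years.

2128.7 million years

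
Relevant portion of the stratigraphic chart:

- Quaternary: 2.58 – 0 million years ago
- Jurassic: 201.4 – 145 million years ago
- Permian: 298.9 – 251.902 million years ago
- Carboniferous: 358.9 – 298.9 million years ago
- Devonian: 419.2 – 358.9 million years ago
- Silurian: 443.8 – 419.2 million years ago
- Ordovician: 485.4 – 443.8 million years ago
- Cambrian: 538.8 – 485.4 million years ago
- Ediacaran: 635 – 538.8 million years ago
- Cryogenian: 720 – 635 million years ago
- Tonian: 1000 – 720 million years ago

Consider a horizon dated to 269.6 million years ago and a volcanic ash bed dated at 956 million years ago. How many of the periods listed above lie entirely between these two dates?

The older date is 956 Ma and the younger is 269.6 Ma.
Periods with start < 956 and end > 269.6 Ma: Cryogenian (720–635), Ediacaran (635–538.8), Cambrian (538.8–485.4), Ordovician (485.4–443.8), Silurian (443.8–419.2), Devonian (419.2–358.9), Carboniferous (358.9–298.9).
That is 7 complete periods.

7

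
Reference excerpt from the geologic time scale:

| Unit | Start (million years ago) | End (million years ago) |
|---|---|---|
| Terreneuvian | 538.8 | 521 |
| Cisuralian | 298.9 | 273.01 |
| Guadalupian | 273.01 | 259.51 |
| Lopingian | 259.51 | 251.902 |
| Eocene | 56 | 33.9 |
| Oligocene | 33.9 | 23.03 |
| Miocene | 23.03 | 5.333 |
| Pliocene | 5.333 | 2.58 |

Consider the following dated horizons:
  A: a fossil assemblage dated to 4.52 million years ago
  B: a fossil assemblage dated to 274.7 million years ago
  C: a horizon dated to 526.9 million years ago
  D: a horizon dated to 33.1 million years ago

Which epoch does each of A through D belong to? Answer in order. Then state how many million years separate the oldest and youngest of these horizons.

A — Pliocene; B — Cisuralian; C — Terreneuvian; D — Oligocene; span 522.38 million years

Match each age against the start–end ranges in the excerpt: A = 4.52 Ma → Pliocene (5.333–2.58); B = 274.7 Ma → Cisuralian (298.9–273.01); C = 526.9 Ma → Terreneuvian (538.8–521); D = 33.1 Ma → Oligocene (33.9–23.03).
The largest age is 526.9 Ma and the smallest is 4.52 Ma; their difference is 522.38 Myr.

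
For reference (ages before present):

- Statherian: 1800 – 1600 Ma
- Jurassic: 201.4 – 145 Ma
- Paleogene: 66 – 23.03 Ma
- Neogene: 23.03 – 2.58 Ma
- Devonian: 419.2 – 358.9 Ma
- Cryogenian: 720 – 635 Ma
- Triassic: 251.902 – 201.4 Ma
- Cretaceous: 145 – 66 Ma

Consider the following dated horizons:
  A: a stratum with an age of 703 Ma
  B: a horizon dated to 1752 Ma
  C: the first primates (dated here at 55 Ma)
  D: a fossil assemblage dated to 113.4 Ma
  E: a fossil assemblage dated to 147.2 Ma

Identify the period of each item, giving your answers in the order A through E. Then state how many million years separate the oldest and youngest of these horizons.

A — Cryogenian; B — Statherian; C — Paleogene; D — Cretaceous; E — Jurassic; span 1697 million years

A: 703 Ma lies in 720–635 Ma, so Cryogenian.
B: 1752 Ma lies in 1800–1600 Ma, so Statherian.
C: 55 Ma lies in 66–23.03 Ma, so Paleogene.
D: 113.4 Ma lies in 145–66 Ma, so Cretaceous.
E: 147.2 Ma lies in 201.4–145 Ma, so Jurassic.
Oldest = 1752 Ma, youngest = 55 Ma → span 1697 Myr.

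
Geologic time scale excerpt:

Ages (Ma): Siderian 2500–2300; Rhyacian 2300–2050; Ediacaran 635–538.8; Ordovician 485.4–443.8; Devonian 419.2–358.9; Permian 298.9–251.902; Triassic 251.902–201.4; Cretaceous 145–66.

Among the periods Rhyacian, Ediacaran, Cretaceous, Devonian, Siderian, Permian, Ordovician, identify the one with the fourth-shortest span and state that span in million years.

Durations: Rhyacian 250; Ediacaran 96.2; Cretaceous 79; Devonian 60.3; Siderian 200; Permian 46.998; Ordovician 41.6 Myr.
Sorted shortest-first: Ordovician (41.6), Permian (46.998), Devonian (60.3), Cretaceous (79), Ediacaran (96.2), Siderian (200), Rhyacian (250).
The fourth shortest is Cretaceous at 79 Myr.

Cretaceous, 79 million years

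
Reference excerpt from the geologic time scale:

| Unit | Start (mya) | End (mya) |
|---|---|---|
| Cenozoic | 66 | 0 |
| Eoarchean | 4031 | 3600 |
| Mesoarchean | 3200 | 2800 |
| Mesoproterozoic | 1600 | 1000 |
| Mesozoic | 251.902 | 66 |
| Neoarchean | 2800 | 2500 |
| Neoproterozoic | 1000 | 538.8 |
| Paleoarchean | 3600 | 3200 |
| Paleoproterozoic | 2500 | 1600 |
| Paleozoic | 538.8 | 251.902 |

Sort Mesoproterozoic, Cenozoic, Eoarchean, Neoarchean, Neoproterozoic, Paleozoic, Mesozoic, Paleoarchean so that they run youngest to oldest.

Cenozoic, Mesozoic, Paleozoic, Neoproterozoic, Mesoproterozoic, Neoarchean, Paleoarchean, Eoarchean

Read off each span (Ma): Mesoproterozoic 1600–1000; Cenozoic 66–0; Eoarchean 4031–3600; Neoarchean 2800–2500; Neoproterozoic 1000–538.8; Paleozoic 538.8–251.902; Mesozoic 251.902–66; Paleoarchean 3600–3200.
Larger Ma is older, so oldest→youngest is Eoarchean, Paleoarchean, Neoarchean, Mesoproterozoic, Neoproterozoic, Paleozoic, Mesozoic, Cenozoic; reverse it for youngest→oldest.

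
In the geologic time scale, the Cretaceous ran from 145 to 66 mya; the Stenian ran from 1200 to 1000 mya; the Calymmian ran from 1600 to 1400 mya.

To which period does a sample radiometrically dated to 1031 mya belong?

1031 Ma lies between 1200 and 1000 Ma, so it falls in the Stenian.

Stenian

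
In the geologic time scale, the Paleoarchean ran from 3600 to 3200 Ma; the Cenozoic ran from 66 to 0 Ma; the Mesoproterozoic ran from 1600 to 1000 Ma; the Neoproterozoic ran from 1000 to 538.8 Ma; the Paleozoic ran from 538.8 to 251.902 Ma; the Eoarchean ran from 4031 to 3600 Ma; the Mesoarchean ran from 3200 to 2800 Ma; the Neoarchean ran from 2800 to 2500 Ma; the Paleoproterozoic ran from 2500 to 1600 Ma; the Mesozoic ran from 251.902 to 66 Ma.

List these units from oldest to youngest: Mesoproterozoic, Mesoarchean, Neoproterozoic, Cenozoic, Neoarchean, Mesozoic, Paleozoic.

Read off each span (Ma): Mesoproterozoic 1600–1000; Mesoarchean 3200–2800; Neoproterozoic 1000–538.8; Cenozoic 66–0; Neoarchean 2800–2500; Mesozoic 251.902–66; Paleozoic 538.8–251.902.
Larger Ma is older, so oldest→youngest is Mesoarchean, Neoarchean, Mesoproterozoic, Neoproterozoic, Paleozoic, Mesozoic, Cenozoic.

Mesoarchean, then Neoarchean, then Mesoproterozoic, then Neoproterozoic, then Paleozoic, then Mesozoic, then Cenozoic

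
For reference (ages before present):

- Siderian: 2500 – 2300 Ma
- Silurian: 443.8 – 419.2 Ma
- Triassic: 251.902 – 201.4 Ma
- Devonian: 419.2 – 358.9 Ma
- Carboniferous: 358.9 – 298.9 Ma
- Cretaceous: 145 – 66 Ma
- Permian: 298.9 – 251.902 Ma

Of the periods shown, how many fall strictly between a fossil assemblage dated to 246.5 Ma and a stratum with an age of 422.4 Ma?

422.4 Ma sits inside the Silurian (443.8–419.2) and 246.5 Ma inside the Triassic (251.902–201.4); neither of those is wholly between the two dates.
The listed periods lying completely between them are Devonian, Carboniferous, Permian — 3 in all.

3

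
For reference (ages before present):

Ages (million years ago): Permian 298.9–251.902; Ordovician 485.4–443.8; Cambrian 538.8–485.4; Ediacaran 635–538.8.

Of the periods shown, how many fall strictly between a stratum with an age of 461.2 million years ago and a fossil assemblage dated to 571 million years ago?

1

571 Ma sits inside the Ediacaran (635–538.8) and 461.2 Ma inside the Ordovician (485.4–443.8); neither of those is wholly between the two dates.
The listed periods lying completely between them are Cambrian — 1 in all.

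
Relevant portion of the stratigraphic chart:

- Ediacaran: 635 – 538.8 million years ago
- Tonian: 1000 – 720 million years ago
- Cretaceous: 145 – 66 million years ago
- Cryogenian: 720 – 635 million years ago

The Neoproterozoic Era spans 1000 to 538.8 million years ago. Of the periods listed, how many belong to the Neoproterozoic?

Periods inside 1000–538.8 Ma: Tonian, Cryogenian, Ediacaran — 3 in total.

3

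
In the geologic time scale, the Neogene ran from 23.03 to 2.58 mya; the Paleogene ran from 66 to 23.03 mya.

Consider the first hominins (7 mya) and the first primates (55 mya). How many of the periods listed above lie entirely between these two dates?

The older date is 55 Ma and the younger is 7 Ma.
No period both begins after 55 Ma and ends before 7 Ma, so the count is 0.

0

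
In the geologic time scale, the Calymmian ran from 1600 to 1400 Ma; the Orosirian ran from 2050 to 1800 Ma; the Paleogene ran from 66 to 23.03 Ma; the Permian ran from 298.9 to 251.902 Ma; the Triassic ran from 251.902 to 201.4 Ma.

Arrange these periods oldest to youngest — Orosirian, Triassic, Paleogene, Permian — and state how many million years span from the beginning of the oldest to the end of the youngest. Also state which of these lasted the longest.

Orosirian, Permian, Triassic, Paleogene; total span 2026.97 Myr; longest is Orosirian

From the excerpt: Orosirian 2050–1800; Triassic 251.902–201.4; Paleogene 66–23.03; Permian 298.9–251.902 (Ma).
Larger Ma is earlier, so the oldest is Orosirian and the youngest is Paleogene; oldest to youngest: Orosirian, Permian, Triassic, Paleogene.
Oldest start 2050 minus youngest end 23.03 gives 2026.97 Myr overall.
Individual lengths (start − end): Orosirian 250; Triassic 50.502; Paleogene 42.97; Permian 46.998. The largest is Orosirian at 250 Myr.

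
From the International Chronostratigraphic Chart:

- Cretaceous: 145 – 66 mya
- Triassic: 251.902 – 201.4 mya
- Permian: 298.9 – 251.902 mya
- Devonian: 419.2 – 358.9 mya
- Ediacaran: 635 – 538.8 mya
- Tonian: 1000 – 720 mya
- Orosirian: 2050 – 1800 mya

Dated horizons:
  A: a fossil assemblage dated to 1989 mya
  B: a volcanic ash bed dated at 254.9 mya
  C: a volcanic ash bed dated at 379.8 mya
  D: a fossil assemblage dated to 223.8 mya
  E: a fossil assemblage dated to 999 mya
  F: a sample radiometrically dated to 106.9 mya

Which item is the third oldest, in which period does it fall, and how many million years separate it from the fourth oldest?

Sorted oldest-first by Ma: A (1989), E (999), C (379.8), B (254.9), D (223.8), F (106.9).
The third oldest is C at 379.8 Ma, which lies in 419.2–358.9 Ma: the Devonian.
The fourth oldest is B at 254.9 Ma; separation = |379.8 − 254.9| = 124.9 Myr.

C, in the Devonian; 124.9 million years to B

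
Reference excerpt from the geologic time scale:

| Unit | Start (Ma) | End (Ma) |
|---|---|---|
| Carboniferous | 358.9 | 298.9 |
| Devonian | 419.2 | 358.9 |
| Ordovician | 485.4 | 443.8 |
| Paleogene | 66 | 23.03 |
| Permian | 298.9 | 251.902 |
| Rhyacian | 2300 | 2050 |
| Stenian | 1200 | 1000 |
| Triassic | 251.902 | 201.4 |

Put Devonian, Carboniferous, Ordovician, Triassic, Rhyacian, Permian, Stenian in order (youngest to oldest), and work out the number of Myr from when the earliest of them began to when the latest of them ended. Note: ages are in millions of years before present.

From the excerpt: Devonian 419.2–358.9; Carboniferous 358.9–298.9; Ordovician 485.4–443.8; Triassic 251.902–201.4; Rhyacian 2300–2050; Permian 298.9–251.902; Stenian 1200–1000 (Ma).
Larger Ma is earlier, so the oldest is Rhyacian and the youngest is Triassic; youngest to oldest: Triassic, Permian, Carboniferous, Devonian, Ordovician, Stenian, Rhyacian.
Oldest start 2300 minus youngest end 201.4 gives 2098.6 Myr overall.

Triassic → Permian → Carboniferous → Devonian → Ordovician → Stenian → Rhyacian; total span 2098.6 Myr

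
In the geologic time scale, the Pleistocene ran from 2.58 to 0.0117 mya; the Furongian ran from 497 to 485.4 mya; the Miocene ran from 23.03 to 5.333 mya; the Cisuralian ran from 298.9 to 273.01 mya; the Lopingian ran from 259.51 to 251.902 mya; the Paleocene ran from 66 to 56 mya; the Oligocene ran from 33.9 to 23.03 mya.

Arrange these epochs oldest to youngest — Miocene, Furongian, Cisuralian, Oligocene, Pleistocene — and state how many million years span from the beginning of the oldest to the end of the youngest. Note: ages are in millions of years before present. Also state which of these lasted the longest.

Furongian → Cisuralian → Oligocene → Miocene → Pleistocene; total span 496.9883 Myr; longest is Cisuralian

Start ages (Ma): Furongian 497, Cisuralian 298.9, Oligocene 33.9, Miocene 23.03, Pleistocene 2.58.
Ordered oldest to youngest: Furongian, Cisuralian, Oligocene, Miocene, Pleistocene.
Span = 497 − 0.0117 = 496.9883 Myr.
Durations: Furongian 11.6, Pleistocene 2.5683, Miocene 17.697, Oligocene 10.87, Cisuralian 25.89 → longest is Cisuralian (25.89 Myr).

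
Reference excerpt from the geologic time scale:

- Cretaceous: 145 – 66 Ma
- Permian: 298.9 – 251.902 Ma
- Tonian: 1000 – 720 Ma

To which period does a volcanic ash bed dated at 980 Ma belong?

980 Ma lies between 1000 and 720 Ma, so it falls in the Tonian.

Tonian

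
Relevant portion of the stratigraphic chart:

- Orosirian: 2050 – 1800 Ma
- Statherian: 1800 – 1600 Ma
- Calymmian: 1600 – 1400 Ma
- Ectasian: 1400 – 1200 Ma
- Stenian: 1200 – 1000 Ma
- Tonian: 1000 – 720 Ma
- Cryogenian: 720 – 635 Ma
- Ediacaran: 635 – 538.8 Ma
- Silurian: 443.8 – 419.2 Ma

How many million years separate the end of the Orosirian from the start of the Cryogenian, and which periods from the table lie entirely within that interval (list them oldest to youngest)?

End of Orosirian = 1800 Ma; start of Cryogenian = 720 Ma.
Gap = 1800 − 720 = 1080 Myr.
Periods wholly inside 1800–720 Ma: Statherian (1800–1600), Calymmian (1600–1400), Ectasian (1400–1200), Stenian (1200–1000), Tonian (1000–720).

1080 million years; Statherian, Calymmian, Ectasian, Stenian, Tonian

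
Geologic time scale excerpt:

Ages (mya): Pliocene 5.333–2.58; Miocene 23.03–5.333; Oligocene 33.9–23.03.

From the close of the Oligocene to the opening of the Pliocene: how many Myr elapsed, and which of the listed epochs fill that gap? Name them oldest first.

The Oligocene closes at 23.03 Ma and the Pliocene opens at 5.333 Ma, so the interval is 23.03 − 5.333 = 17.697 Myr.
An epoch fits inside if it starts at or after 23.03 Ma and ends at or before 5.333 Ma; oldest first that gives Miocene.

17.697 million years; Miocene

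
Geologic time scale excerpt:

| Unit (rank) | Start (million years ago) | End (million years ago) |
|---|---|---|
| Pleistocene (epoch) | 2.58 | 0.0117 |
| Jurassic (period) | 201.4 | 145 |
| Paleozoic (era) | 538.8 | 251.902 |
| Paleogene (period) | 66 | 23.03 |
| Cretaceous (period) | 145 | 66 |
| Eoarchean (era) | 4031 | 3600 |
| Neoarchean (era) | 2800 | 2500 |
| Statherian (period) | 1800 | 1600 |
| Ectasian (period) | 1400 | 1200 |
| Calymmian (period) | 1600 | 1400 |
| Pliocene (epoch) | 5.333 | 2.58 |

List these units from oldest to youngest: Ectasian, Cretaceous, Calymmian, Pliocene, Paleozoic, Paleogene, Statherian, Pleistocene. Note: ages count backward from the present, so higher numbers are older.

Statherian, Calymmian, Ectasian, Paleozoic, Cretaceous, Paleogene, Pliocene, Pleistocene

The oldest of these is Statherian (starts 1800 Ma) and the youngest is Pleistocene (ends 0.0117 Ma).
In between, by decreasing start age: Calymmian (1600), Ectasian (1400), Paleozoic (538.8), Cretaceous (145), Paleogene (66), Pliocene (5.333).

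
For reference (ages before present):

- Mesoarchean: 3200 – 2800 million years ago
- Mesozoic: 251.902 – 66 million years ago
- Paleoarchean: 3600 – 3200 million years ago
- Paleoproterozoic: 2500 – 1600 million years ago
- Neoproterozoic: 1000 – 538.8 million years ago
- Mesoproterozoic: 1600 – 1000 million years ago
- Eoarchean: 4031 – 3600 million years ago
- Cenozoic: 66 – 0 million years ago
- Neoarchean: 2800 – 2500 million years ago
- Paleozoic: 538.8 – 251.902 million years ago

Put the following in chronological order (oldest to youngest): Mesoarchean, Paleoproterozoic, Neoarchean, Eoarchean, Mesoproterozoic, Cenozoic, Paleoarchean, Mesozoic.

Eoarchean, Paleoarchean, Mesoarchean, Neoarchean, Paleoproterozoic, Mesoproterozoic, Mesozoic, Cenozoic

The oldest of these is Eoarchean (starts 4031 Ma) and the youngest is Cenozoic (ends 0 Ma).
In between, by decreasing start age: Paleoarchean (3600), Mesoarchean (3200), Neoarchean (2800), Paleoproterozoic (2500), Mesoproterozoic (1600), Mesozoic (251.902).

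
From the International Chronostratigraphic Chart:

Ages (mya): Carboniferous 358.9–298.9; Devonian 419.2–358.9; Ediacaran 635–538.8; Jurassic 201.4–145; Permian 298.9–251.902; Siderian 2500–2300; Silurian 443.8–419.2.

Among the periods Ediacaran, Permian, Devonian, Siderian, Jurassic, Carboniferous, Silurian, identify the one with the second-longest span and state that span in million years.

Start − end for each: Ediacaran 635 − 538.8 = 96.2; Permian 298.9 − 251.902 = 46.998; Devonian 419.2 − 358.9 = 60.3; Siderian 2500 − 2300 = 200; Jurassic 201.4 − 145 = 56.4; Carboniferous 358.9 − 298.9 = 60; Silurian 443.8 − 419.2 = 24.6.
Ranking these from longest: Siderian > Ediacaran > Devonian > Carboniferous > Jurassic > Permian > Silurian.
Position 2 in that ranking is Ediacaran, which lasted 96.2 Myr.

Ediacaran, 96.2 million years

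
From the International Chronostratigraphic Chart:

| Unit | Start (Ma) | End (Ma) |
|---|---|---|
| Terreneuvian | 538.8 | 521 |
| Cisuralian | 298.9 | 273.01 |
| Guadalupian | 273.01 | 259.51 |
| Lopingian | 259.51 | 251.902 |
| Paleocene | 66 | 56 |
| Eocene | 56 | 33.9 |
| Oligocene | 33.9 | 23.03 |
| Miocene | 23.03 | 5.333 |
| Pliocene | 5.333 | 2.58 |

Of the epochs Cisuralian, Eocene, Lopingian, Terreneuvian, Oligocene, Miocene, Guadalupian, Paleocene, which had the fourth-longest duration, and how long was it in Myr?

Start − end for each: Cisuralian 298.9 − 273.01 = 25.89; Eocene 56 − 33.9 = 22.1; Lopingian 259.51 − 251.902 = 7.608; Terreneuvian 538.8 − 521 = 17.8; Oligocene 33.9 − 23.03 = 10.87; Miocene 23.03 − 5.333 = 17.697; Guadalupian 273.01 − 259.51 = 13.5; Paleocene 66 − 56 = 10.
Ranking these from longest: Cisuralian > Eocene > Terreneuvian > Miocene > Guadalupian > Oligocene > Paleocene > Lopingian.
Position 4 in that ranking is Miocene, which lasted 17.697 Myr.

Miocene, 17.697 million years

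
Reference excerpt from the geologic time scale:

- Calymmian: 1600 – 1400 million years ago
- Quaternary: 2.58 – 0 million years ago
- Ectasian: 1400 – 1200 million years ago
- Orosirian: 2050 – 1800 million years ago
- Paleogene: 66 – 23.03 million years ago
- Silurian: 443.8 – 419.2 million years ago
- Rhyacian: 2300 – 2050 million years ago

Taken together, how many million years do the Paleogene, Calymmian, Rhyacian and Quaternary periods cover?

495.55 million years

Duration is start − end for each: (66 − 23.03) + (1600 − 1400) + (2300 − 2050) + (2.58 − 0).
That is 42.97 + 200 + 250 + 2.58, which totals 495.55 million years.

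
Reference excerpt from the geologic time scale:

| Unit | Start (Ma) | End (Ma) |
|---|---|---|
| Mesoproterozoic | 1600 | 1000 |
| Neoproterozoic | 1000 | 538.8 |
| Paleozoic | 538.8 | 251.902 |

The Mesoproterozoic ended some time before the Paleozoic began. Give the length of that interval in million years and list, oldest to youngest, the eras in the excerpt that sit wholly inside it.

461.2 million years; Neoproterozoic

End of Mesoproterozoic = 1000 Ma; start of Paleozoic = 538.8 Ma.
Gap = 1000 − 538.8 = 461.2 Myr.
Eras wholly inside 1000–538.8 Ma: Neoproterozoic (1000–538.8).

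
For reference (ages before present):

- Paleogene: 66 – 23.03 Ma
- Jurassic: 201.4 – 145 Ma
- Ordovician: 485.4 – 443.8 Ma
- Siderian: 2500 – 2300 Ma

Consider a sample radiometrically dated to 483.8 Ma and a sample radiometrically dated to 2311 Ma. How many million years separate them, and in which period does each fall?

Elapsed time: 2311 − 483.8 = 1827.2 Myr.
483.8 Ma lies within 485.4–443.8 Ma: Ordovician.
2311 Ma lies within 2500–2300 Ma: Siderian.

1827.2 million years apart; the first in the Ordovician, the second in the Siderian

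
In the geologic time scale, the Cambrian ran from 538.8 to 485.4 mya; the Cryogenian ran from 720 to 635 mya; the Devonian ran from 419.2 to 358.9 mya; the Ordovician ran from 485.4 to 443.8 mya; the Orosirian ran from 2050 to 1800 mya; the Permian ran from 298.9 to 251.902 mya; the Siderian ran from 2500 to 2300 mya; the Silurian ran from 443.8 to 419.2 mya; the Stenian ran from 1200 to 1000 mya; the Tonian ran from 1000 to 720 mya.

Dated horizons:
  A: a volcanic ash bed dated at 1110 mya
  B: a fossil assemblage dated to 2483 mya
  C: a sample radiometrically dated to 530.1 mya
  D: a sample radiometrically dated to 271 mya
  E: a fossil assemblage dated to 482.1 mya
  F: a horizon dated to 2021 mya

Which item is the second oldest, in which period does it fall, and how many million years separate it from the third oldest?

Sorted oldest-first by Ma: B (2483), F (2021), A (1110), C (530.1), E (482.1), D (271).
The second oldest is F at 2021 Ma, which lies in 2050–1800 Ma: the Orosirian.
The third oldest is A at 1110 Ma; separation = |2021 − 1110| = 911 Myr.

F, in the Orosirian; 911 million years to A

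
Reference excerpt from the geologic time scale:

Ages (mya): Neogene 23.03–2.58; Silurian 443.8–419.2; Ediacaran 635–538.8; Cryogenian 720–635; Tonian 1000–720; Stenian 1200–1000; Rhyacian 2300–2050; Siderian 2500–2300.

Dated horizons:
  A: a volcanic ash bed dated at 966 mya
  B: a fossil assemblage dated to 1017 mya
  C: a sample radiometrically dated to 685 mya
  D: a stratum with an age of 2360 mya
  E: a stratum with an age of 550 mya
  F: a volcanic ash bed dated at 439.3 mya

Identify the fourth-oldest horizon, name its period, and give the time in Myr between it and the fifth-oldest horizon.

C, in the Cryogenian; 135 million years to E

Larger Ma means older, so oldest first: D 2360 > B 1017 > A 966 > C 685 > E 550 > F 439.3.
Counting 4 along gives C (685 Ma); the excerpt puts that inside the Cryogenian, 720–635 Ma.
Next in line is E (550 Ma), and 685 − 550 = 135 Myr.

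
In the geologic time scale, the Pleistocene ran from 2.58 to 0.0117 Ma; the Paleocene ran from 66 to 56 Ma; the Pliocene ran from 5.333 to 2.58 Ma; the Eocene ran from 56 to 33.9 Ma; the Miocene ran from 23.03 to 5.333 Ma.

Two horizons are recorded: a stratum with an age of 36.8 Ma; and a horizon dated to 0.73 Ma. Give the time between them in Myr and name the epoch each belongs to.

36.07 million years apart; the first in the Eocene, the second in the Pleistocene

Elapsed time: 36.8 − 0.73 = 36.07 Myr.
36.8 Ma lies within 56–33.9 Ma: Eocene.
0.73 Ma lies within 2.58–0.0117 Ma: Pleistocene.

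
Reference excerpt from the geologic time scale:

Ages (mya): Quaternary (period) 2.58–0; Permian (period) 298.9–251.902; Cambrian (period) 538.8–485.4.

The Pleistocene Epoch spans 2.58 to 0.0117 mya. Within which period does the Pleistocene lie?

The Pleistocene (2.58–0.0117 Ma) lies entirely within 2.58–0 Ma, the Quaternary Period.

Quaternary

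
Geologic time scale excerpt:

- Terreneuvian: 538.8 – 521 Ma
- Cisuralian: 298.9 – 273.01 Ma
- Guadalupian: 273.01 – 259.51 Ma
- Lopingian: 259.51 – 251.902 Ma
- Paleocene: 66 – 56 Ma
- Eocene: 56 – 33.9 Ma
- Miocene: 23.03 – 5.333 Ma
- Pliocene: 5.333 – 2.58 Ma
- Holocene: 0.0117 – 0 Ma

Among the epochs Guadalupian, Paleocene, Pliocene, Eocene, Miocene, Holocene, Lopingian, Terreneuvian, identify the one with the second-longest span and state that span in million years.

Start − end for each: Guadalupian 273.01 − 259.51 = 13.5; Paleocene 66 − 56 = 10; Pliocene 5.333 − 2.58 = 2.753; Eocene 56 − 33.9 = 22.1; Miocene 23.03 − 5.333 = 17.697; Holocene 0.0117 − 0 = 0.0117; Lopingian 259.51 − 251.902 = 7.608; Terreneuvian 538.8 − 521 = 17.8.
Ranking these from longest: Eocene > Terreneuvian > Miocene > Guadalupian > Paleocene > Lopingian > Pliocene > Holocene.
Position 2 in that ranking is Terreneuvian, which lasted 17.8 Myr.

Terreneuvian, 17.8 million years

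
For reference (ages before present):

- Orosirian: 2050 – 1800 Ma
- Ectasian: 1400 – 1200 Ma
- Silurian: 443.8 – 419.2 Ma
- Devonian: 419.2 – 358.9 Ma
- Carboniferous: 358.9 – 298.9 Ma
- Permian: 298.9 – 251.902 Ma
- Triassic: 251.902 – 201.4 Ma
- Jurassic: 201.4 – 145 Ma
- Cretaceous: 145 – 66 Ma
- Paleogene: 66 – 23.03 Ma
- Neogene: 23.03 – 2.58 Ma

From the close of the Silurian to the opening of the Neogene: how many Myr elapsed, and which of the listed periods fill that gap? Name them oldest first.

End of Silurian = 419.2 Ma; start of Neogene = 23.03 Ma.
Gap = 419.2 − 23.03 = 396.17 Myr.
Periods wholly inside 419.2–23.03 Ma: Devonian (419.2–358.9), Carboniferous (358.9–298.9), Permian (298.9–251.902), Triassic (251.902–201.4), Jurassic (201.4–145), Cretaceous (145–66), Paleogene (66–23.03).

396.17 million years; Devonian, Carboniferous, Permian, Triassic, Jurassic, Cretaceous, Paleogene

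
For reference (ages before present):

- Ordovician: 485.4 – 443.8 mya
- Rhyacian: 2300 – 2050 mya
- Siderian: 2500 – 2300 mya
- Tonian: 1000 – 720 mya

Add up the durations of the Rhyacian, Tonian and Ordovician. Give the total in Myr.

571.6 million years

Duration is start − end for each: (2300 − 2050) + (1000 − 720) + (485.4 − 443.8).
That is 250 + 280 + 41.6, which totals 571.6 million years.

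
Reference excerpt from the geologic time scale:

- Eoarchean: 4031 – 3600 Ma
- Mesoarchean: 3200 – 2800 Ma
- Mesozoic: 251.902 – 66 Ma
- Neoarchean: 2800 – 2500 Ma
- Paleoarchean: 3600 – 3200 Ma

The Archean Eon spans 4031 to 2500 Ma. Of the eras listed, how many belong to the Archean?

4

Eras inside 4031–2500 Ma: Eoarchean, Paleoarchean, Mesoarchean, Neoarchean — 4 in total.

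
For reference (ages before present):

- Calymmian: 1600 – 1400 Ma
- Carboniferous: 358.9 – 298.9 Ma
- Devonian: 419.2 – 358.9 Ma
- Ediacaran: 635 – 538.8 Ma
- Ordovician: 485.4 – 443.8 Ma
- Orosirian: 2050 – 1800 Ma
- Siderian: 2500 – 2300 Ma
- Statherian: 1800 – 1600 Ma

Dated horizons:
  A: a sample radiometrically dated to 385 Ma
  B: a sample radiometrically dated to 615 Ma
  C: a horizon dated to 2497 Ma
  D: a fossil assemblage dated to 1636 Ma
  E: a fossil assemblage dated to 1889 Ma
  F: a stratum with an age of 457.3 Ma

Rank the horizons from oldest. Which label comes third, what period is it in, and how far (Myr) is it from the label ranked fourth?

Larger Ma means older, so oldest first: C 2497 > E 1889 > D 1636 > B 615 > F 457.3 > A 385.
Counting 3 along gives D (1636 Ma); the excerpt puts that inside the Statherian, 1800–1600 Ma.
Next in line is B (615 Ma), and 1636 − 615 = 1021 Myr.

D, in the Statherian; 1021 million years to B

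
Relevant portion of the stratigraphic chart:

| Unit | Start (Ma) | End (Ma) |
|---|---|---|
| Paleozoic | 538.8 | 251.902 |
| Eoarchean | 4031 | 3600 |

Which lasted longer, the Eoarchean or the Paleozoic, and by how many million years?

Eoarchean: 4031 − 3600 = 431 Myr.
Paleozoic: 538.8 − 251.902 = 286.898 Myr.
Difference: 431 − 286.898 = 144.102 Myr, so the Eoarchean was longer.

Eoarchean, by 144.102 million years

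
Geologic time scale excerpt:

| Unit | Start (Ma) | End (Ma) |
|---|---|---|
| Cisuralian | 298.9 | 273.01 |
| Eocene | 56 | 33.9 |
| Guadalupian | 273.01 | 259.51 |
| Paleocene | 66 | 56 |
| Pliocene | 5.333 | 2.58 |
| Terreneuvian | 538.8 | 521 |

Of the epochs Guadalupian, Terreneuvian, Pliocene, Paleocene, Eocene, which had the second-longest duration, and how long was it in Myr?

Terreneuvian, 17.8 million years

Start − end for each: Guadalupian 273.01 − 259.51 = 13.5; Terreneuvian 538.8 − 521 = 17.8; Pliocene 5.333 − 2.58 = 2.753; Paleocene 66 − 56 = 10; Eocene 56 − 33.9 = 22.1.
Ranking these from longest: Eocene > Terreneuvian > Guadalupian > Paleocene > Pliocene.
Position 2 in that ranking is Terreneuvian, which lasted 17.8 Myr.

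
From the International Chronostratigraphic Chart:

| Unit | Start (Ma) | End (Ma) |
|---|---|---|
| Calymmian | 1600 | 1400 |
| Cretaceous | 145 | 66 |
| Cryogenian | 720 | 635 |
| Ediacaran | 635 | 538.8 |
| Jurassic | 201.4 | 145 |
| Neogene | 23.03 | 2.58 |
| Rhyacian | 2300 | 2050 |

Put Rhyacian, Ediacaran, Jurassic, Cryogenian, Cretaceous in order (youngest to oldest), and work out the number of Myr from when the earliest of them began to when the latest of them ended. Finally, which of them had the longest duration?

From the excerpt: Rhyacian 2300–2050; Ediacaran 635–538.8; Jurassic 201.4–145; Cryogenian 720–635; Cretaceous 145–66 (Ma).
Larger Ma is earlier, so the oldest is Rhyacian and the youngest is Cretaceous; youngest to oldest: Cretaceous, Jurassic, Ediacaran, Cryogenian, Rhyacian.
Oldest start 2300 minus youngest end 66 gives 2234 Myr overall.
Individual lengths (start − end): Cretaceous 79; Cryogenian 85; Rhyacian 250; Ediacaran 96.2; Jurassic 56.4. The largest is Rhyacian at 250 Myr.

Cretaceous, Jurassic, Ediacaran, Cryogenian, Rhyacian; total span 2234 Myr; longest is Rhyacian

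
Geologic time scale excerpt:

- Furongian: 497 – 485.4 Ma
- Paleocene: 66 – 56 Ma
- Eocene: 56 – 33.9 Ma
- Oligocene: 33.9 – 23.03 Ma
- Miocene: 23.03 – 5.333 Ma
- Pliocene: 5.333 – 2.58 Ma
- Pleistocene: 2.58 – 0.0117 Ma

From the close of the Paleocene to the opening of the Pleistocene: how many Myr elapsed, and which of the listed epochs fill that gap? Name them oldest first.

End of Paleocene = 56 Ma; start of Pleistocene = 2.58 Ma.
Gap = 56 − 2.58 = 53.42 Myr.
Epochs wholly inside 56–2.58 Ma: Eocene (56–33.9), Oligocene (33.9–23.03), Miocene (23.03–5.333), Pliocene (5.333–2.58).

53.42 million years; Eocene, Oligocene, Miocene, Pliocene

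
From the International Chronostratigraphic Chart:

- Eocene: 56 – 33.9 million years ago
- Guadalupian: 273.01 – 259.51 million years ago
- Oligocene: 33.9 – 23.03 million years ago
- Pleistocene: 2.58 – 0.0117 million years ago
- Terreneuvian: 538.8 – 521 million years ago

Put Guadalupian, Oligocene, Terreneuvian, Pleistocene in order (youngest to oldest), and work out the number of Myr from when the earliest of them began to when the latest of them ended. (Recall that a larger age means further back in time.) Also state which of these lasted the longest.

Pleistocene → Oligocene → Guadalupian → Terreneuvian; total span 538.7883 Myr; longest is Terreneuvian

Start ages (Ma): Terreneuvian 538.8, Guadalupian 273.01, Oligocene 33.9, Pleistocene 2.58.
Ordered youngest to oldest: Pleistocene, Oligocene, Guadalupian, Terreneuvian.
Span = 538.8 − 0.0117 = 538.7883 Myr.
Durations: Guadalupian 13.5, Terreneuvian 17.8, Oligocene 10.87, Pleistocene 2.5683 → longest is Terreneuvian (17.8 Myr).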